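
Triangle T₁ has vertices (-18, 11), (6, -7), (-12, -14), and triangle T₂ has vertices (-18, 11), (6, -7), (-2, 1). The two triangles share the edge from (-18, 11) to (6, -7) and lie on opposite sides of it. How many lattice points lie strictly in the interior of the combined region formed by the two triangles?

265

The union is the simple quadrilateral with vertices (-18, 11), (-12, -14), (6, -7), (-2, 1) in order.
By the shoelace formula, twice the signed area is |((-18)·(-14) − (-12)·11) + ((-12)·(-7) − 6·(-14)) + (6·1 − (-2)·(-7)) + ((-2)·11 − (-18)·1)| = 540, so the area is 270.
Summing gcd(|Δx|,|Δy|) over the edges gives the boundary count: gcd(6,25) + gcd(18,7) + gcd(8,8) + gcd(16,10) = 1+1+8+2 = 12.
By Pick's theorem I = A − B/2 + 1 = 270 − 12/2 + 1 = 265.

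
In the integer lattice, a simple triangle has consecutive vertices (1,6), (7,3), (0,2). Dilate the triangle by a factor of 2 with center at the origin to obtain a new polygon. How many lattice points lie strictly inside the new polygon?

50

By the shoelace formula, twice the signed area is |(1·3 − 7·6) + (7·2 − 0·3) + (0·6 − 1·2)| = 27, so the area is 13.5.
The number of boundary lattice points is Σ gcd(|Δx|,|Δy|) = gcd(6,3) + gcd(7,1) + gcd(1,4) = 3+1+1 = 5.
Scaling by 2 multiplies the area by 2² = 4 (so the new area is 54) and multiplies the boundary lattice-point count by 2, giving 10.
By Pick's theorem, the interior count of the dilated polygon is 54 − 10/2 + 1 = 50.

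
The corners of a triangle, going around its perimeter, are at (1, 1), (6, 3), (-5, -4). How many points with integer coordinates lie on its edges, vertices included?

The number of boundary lattice points is Σ gcd(|Δx|,|Δy|) = gcd(5,2) + gcd(11,7) + gcd(6,5) = 1+1+1 = 3.

3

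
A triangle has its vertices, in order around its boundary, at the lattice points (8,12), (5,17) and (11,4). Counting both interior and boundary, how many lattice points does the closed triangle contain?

7

Using the shoelace formula, 2A = |[8·17 − 5·12] + [5·4 − 11·17] + [11·12 − 8·4]| = 9, so the area is 4.5.
Summing gcd(|Δx|,|Δy|) over the edges gives the boundary count: gcd(3,5) + gcd(6,13) + gcd(3,8) = 1+1+1 = 3.
Pick's theorem gives I = A − B/2 + 1 = 4.5 − 3/2 + 1 = 4, so the closed region contains I + B = 4 + 3 = 7 lattice points.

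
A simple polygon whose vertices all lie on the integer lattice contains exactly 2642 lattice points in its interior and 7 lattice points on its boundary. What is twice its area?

5289

By Pick's theorem, A = I + B/2 − 1 = 2642 + 7/2 − 1 = 5289/2.
Hence 2A = 5289.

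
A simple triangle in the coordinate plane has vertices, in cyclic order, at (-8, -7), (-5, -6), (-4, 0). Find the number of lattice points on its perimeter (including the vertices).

Summing gcd(|Δx|,|Δy|) over the edges gives the boundary count: gcd(3,1) + gcd(1,6) + gcd(4,7) = 1+1+1 = 3.

3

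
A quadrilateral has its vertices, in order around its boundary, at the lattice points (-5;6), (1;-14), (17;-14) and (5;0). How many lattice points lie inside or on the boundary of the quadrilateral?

206

The shoelace formula gives twice the area as |((-5)·(-14) − 1·6) + (1·(-14) − 17·(-14)) + (17·0 − 5·(-14)) + (5·6 − (-5)·0)| = 388, so the area is 194.
Along each edge there are gcd(|Δx|,|Δy|)+1 lattice points, so counting each shared vertex once the boundary has gcd(6,20) + gcd(16,0) + gcd(12,14) + gcd(10,6) = 2+16+2+2 = 22.
Pick's theorem gives I = A − B/2 + 1 = 194 − 22/2 + 1 = 184, so the closed region contains I + B = 184 + 22 = 206 lattice points.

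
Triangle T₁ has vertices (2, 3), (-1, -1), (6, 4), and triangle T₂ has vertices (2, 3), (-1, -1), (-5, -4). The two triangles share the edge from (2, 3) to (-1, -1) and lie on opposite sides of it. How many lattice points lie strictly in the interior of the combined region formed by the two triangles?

The union is the simple quadrilateral with vertices (2, 3), (6, 4), (-1, -1), (-5, -4) in order.
Using the shoelace formula, 2A = |[2·4 − 6·3] + [6·(-1) − (-1)·4] + [(-1)·(-4) − (-5)·(-1)] + [(-5)·3 − 2·(-4)]| = 20, so the area is 10.
The number of boundary lattice points is Σ gcd(|Δx|,|Δy|) = gcd(4,1) + gcd(7,5) + gcd(4,3) + gcd(7,7) = 1+1+1+7 = 10.
By Pick's theorem I = A − B/2 + 1 = 10 − 10/2 + 1 = 6.

6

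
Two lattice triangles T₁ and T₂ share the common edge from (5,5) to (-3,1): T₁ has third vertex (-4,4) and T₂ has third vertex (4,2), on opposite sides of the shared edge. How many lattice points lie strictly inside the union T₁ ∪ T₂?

23

The union is the simple quadrilateral with vertices (5,5), (-4,4), (-3,1), (4,2) in order.
By the shoelace formula, twice the signed area is |(5·4 − (-4)·5) + ((-4)·1 − (-3)·4) + ((-3)·2 − 4·1) + (4·5 − 5·2)| = 48, so the area is 24.
Along each edge there are gcd(|Δx|,|Δy|)+1 lattice points, so counting each shared vertex once the boundary has gcd(9,1) + gcd(1,3) + gcd(7,1) + gcd(1,3) = 1+1+1+1 = 4.
By Pick's theorem I = A − B/2 + 1 = 24 − 4/2 + 1 = 23.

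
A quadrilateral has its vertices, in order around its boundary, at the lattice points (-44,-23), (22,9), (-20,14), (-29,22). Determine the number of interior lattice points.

1091

Using the shoelace formula, 2A = |((-44)·9 − 22·(-23)) + (22·14 − (-20)·9) + ((-20)·22 − (-29)·14) + ((-29)·(-23) − (-44)·22)| = 2199, so the area is 1099.5.
The number of boundary lattice points is Σ gcd(|Δx|,|Δy|) = gcd(66,32) + gcd(42,5) + gcd(9,8) + gcd(15,45) = 2+1+1+15 = 19.
By Pick's theorem A = I + B/2 − 1, so I = 1099.5 − 19/2 + 1 = 1091.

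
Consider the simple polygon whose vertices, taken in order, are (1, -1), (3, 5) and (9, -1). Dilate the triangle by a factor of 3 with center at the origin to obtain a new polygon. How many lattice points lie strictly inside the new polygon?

By the shoelace formula, twice the signed area is |[1·5 − 3·(-1)] + [3·(-1) − 9·5] + [9·(-1) − 1·(-1)]| = 48, so the area is 24.
Summing gcd(|Δx|,|Δy|) over the edges gives the boundary count: gcd(2,6) + gcd(6,6) + gcd(8,0) = 2+6+8 = 16.
Scaling by 3 multiplies the area by 3² = 9 (so the new area is 216) and multiplies the boundary lattice-point count by 3, giving 48.
By Pick's theorem, the interior count of the dilated polygon is 216 − 48/2 + 1 = 193.

193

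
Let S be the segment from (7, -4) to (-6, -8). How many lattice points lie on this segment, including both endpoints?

2

The number of lattice points on a segment between lattice points is gcd(|Δx|,|Δy|) + 1 = gcd(13,4) + 1 = 1 + 1 = 2.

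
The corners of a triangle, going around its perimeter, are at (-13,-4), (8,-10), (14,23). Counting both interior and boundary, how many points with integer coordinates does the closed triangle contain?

The shoelace formula gives twice the area as |((-13)·(-10) − 8·(-4)) + (8·23 − 14·(-10)) + (14·(-4) − (-13)·23)| = 729, so the area is 729/2.
Along each edge there are gcd(|Δx|,|Δy|)+1 lattice points, so counting each shared vertex once the boundary has gcd(21,6) + gcd(6,33) + gcd(27,27) = 3+3+27 = 33.
Pick's theorem gives I = A − B/2 + 1 = 729/2 − 33/2 + 1 = 349, so the closed region contains I + B = 349 + 33 = 382 lattice points.

382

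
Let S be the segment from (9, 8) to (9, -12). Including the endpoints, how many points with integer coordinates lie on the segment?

The number of lattice points on a segment between lattice points is gcd(|Δx|,|Δy|) + 1 = gcd(0,20) + 1 = 20 + 1 = 21.

21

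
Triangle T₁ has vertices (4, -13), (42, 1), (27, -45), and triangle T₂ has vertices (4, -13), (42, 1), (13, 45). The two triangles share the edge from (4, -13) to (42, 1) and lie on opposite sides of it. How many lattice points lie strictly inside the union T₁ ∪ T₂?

1807

The union is the simple quadrilateral with vertices (4, -13), (27, -45), (42, 1), (13, 45) in order.
Using the shoelace formula, 2A = |(4·(-45) − 27·(-13)) + (27·1 − 42·(-45)) + (42·45 − 13·1) + (13·(-13) − 4·45)| = 3616, so the area is 1808.
Summing gcd(|Δx|,|Δy|) over the edges gives the boundary count: gcd(23,32) + gcd(15,46) + gcd(29,44) + gcd(9,58) = 1+1+1+1 = 4.
By Pick's theorem I = A − B/2 + 1 = 1808 − 4/2 + 1 = 1807.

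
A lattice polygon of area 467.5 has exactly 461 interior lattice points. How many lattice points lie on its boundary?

15

Pick's theorem gives A = I + B/2 − 1, so B = 2(A − I + 1) = 2(467.5 − 461 + 1) = 15.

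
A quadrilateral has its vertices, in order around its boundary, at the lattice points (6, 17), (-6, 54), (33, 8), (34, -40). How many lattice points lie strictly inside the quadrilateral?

1088

The shoelace formula gives twice the area as |(6·54 − (-6)·17) + ((-6)·8 − 33·54) + (33·(-40) − 34·8) + (34·17 − 6·(-40))| = 2178, so the area is 1089.
The number of boundary lattice points is Σ gcd(|Δx|,|Δy|) = gcd(12,37) + gcd(39,46) + gcd(1,48) + gcd(28,57) = 1+1+1+1 = 4.
By Pick's theorem A = I + B/2 − 1, so I = 1089 − 4/2 + 1 = 1088.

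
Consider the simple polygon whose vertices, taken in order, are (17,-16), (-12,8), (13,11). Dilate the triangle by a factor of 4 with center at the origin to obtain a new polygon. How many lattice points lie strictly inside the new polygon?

The shoelace formula gives twice the area as |[17·8 − (-12)·(-16)] + [(-12)·11 − 13·8] + [13·(-16) − 17·11]| = 687, so the area is 687/2.
Summing gcd(|Δx|,|Δy|) over the edges gives the boundary count: gcd(29,24) + gcd(25,3) + gcd(4,27) = 1+1+1 = 3.
Scaling by 4 multiplies the area by 4² = 16 (so the new area is 5496) and multiplies the boundary lattice-point count by 4, giving 12.
By Pick's theorem, the interior count of the dilated polygon is 5496 − 12/2 + 1 = 5491.

5491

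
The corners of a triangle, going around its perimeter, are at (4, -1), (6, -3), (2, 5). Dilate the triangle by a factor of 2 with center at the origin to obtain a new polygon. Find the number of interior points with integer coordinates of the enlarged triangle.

9

By the shoelace formula, twice the signed area is |[4·(-3) − 6·(-1)] + [6·5 − 2·(-3)] + [2·(-1) − 4·5]| = 8, so the area is 4.
The number of boundary lattice points is Σ gcd(|Δx|,|Δy|) = gcd(2,2) + gcd(4,8) + gcd(2,6) = 2+4+2 = 8.
Scaling by 2 multiplies the area by 2² = 4 (so the new area is 16) and multiplies the boundary lattice-point count by 2, giving 16.
By Pick's theorem, the interior count of the dilated polygon is 16 − 16/2 + 1 = 9.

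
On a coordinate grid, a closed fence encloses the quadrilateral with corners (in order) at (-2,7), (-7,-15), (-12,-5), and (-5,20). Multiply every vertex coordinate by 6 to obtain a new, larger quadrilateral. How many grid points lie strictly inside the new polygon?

By the shoelace formula, twice the signed area is |[(-2)·(-15) − (-7)·7] + [(-7)·(-5) − (-12)·(-15)] + [(-12)·20 − (-5)·(-5)] + [(-5)·7 − (-2)·20]| = 326, so the area is 163.
Along each edge there are gcd(|Δx|,|Δy|)+1 lattice points, so counting each shared vertex once the boundary has gcd(5,22) + gcd(5,10) + gcd(7,25) + gcd(3,13) = 1+5+1+1 = 8.
Scaling by 6 multiplies the area by 6² = 36 (so the new area is 5868) and multiplies the boundary lattice-point count by 6, giving 48.
By Pick's theorem, the interior count of the dilated polygon is 5868 − 48/2 + 1 = 5845.

5845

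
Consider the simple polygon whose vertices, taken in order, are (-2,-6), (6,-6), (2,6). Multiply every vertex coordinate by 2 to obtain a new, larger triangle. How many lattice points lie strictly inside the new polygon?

The shoelace formula gives twice the area as |((-2)·(-6) − 6·(-6)) + (6·6 − 2·(-6)) + (2·(-6) − (-2)·6)| = 96, so the area is 48.
Along each edge there are gcd(|Δx|,|Δy|)+1 lattice points, so counting each shared vertex once the boundary has gcd(8,0) + gcd(4,12) + gcd(4,12) = 8+4+4 = 16.
Scaling by 2 multiplies the area by 2² = 4 (so the new area is 192) and multiplies the boundary lattice-point count by 2, giving 32.
By Pick's theorem, the interior count of the dilated polygon is 192 − 32/2 + 1 = 177.

177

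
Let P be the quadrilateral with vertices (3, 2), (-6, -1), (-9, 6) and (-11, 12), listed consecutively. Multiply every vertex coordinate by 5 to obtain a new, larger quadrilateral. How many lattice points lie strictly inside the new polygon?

By the shoelace formula, twice the signed area is |(3·(-1) − (-6)·2) + ((-6)·6 − (-9)·(-1)) + ((-9)·12 − (-11)·6) + ((-11)·2 − 3·12)| = 136, so the area is 68.
The number of boundary lattice points is Σ gcd(|Δx|,|Δy|) = gcd(9,3) + gcd(3,7) + gcd(2,6) + gcd(14,10) = 3+1+2+2 = 8.
Scaling by 5 multiplies the area by 5² = 25 (so the new area is 1700) and multiplies the boundary lattice-point count by 5, giving 40.
By Pick's theorem, the interior count of the dilated polygon is 1700 − 40/2 + 1 = 1681.

1681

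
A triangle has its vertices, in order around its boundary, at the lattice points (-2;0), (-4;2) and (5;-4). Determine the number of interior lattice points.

1

Using the shoelace formula, 2A = |((-2)·2 − (-4)·0) + ((-4)·(-4) − 5·2) + (5·0 − (-2)·(-4))| = 6, so the area is 3.
The number of boundary lattice points is Σ gcd(|Δx|,|Δy|) = gcd(2,2) + gcd(9,6) + gcd(7,4) = 2+3+1 = 6.
Pick's theorem gives I = A − B/2 + 1 = 3 − 6/2 + 1 = 1.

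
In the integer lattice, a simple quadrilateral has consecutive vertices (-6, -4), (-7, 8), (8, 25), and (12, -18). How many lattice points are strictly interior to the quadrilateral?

By the shoelace formula, twice the signed area is |[(-6)·8 − (-7)·(-4)] + [(-7)·25 − 8·8] + [8·(-18) − 12·25] + [12·(-4) − (-6)·(-18)]| = 915, so the area is 915/2.
Along each edge there are gcd(|Δx|,|Δy|)+1 lattice points, so counting each shared vertex once the boundary has gcd(1,12) + gcd(15,17) + gcd(4,43) + gcd(18,14) = 1+1+1+2 = 5.
By Pick's theorem A = I + B/2 − 1, so I = 915/2 − 5/2 + 1 = 456.

456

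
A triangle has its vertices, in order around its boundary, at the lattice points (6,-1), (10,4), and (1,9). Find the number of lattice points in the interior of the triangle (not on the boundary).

30

The shoelace formula gives twice the area as |(6·4 − 10·(-1)) + (10·9 − 1·4) + (1·(-1) − 6·9)| = 65, so the area is 65/2.
Along each edge there are gcd(|Δx|,|Δy|)+1 lattice points, so counting each shared vertex once the boundary has gcd(4,5) + gcd(9,5) + gcd(5,10) = 1+1+5 = 7.
By Pick's theorem A = I + B/2 − 1, so I = 65/2 − 7/2 + 1 = 30.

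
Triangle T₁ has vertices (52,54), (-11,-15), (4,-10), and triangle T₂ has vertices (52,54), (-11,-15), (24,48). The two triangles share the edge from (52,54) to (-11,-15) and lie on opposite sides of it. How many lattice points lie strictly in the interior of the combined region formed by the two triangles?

1123

The union is the simple quadrilateral with vertices (52,54), (4,-10), (-11,-15), (24,48) in order.
By the shoelace formula, twice the signed area is |(52·(-10) − 4·54) + (4·(-15) − (-11)·(-10)) + ((-11)·48 − 24·(-15)) + (24·54 − 52·48)| = 2274, so the area is 1137.
Along each edge there are gcd(|Δx|,|Δy|)+1 lattice points, so counting each shared vertex once the boundary has gcd(48,64) + gcd(15,5) + gcd(35,63) + gcd(28,6) = 16+5+7+2 = 30.
By Pick's theorem I = A − B/2 + 1 = 1137 − 30/2 + 1 = 1123.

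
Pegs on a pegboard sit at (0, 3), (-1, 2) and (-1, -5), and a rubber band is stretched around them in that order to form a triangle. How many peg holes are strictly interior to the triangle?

By the shoelace formula, twice the signed area is |[0·2 − (-1)·3] + [(-1)·(-5) − (-1)·2] + [(-1)·3 − 0·(-5)]| = 7, so the area is 3.5.
Along each edge there are gcd(|Δx|,|Δy|)+1 lattice points, so counting each shared vertex once the boundary has gcd(1,1) + gcd(0,7) + gcd(1,8) = 1+7+1 = 9.
By Pick's theorem A = I + B/2 − 1, so I = 3.5 − 9/2 + 1 = 0.

0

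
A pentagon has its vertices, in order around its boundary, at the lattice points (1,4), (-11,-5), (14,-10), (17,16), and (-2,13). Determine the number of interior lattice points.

By the shoelace formula, twice the signed area is |[1·(-5) − (-11)·4] + [(-11)·(-10) − 14·(-5)] + [14·16 − 17·(-10)] + [17·13 − (-2)·16] + [(-2)·4 − 1·13]| = 845, so the area is 845/2.
Summing gcd(|Δx|,|Δy|) over the edges gives the boundary count: gcd(12,9) + gcd(25,5) + gcd(3,26) + gcd(19,3) + gcd(3,9) = 3+5+1+1+3 = 13.
Pick's theorem gives I = A − B/2 + 1 = 845/2 − 13/2 + 1 = 417.

417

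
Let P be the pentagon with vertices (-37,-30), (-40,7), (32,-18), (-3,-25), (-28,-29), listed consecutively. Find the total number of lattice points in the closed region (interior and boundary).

1338

By the shoelace formula, twice the signed area is |((-37)·7 − (-40)·(-30)) + ((-40)·(-18) − 32·7) + (32·(-25) − (-3)·(-18)) + ((-3)·(-29) − (-28)·(-25)) + ((-28)·(-30) − (-37)·(-29))| = 2663, so the area is 2663/2.
Summing gcd(|Δx|,|Δy|) over the edges gives the boundary count: gcd(3,37) + gcd(72,25) + gcd(35,7) + gcd(25,4) + gcd(9,1) = 1+1+7+1+1 = 11.
Pick's theorem gives I = A − B/2 + 1 = 2663/2 − 11/2 + 1 = 1327, so the closed region contains I + B = 1327 + 11 = 1338 lattice points.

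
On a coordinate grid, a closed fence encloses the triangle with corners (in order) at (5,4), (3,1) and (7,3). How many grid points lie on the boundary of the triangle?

4

Summing gcd(|Δx|,|Δy|) over the edges gives the boundary count: gcd(2,3) + gcd(4,2) + gcd(2,1) = 1+2+1 = 4.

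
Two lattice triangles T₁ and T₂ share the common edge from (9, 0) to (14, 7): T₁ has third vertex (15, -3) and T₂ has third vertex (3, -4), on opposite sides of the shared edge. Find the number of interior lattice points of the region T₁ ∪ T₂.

The union is the simple quadrilateral with vertices (9, 0), (15, -3), (14, 7), (3, -4) in order.
By the shoelace formula, twice the signed area is |[9·(-3) − 15·0] + [15·7 − 14·(-3)] + [14·(-4) − 3·7] + [3·0 − 9·(-4)]| = 79, so the area is 39.5.
Along each edge there are gcd(|Δx|,|Δy|)+1 lattice points, so counting each shared vertex once the boundary has gcd(6,3) + gcd(1,10) + gcd(11,11) + gcd(6,4) = 3+1+11+2 = 17.
By Pick's theorem I = A − B/2 + 1 = 39.5 − 17/2 + 1 = 32.

32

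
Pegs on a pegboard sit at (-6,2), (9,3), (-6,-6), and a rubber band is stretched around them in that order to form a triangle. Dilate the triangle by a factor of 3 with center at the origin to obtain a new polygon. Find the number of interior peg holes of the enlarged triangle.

523

By the shoelace formula, twice the signed area is |((-6)·3 − 9·2) + (9·(-6) − (-6)·3) + ((-6)·2 − (-6)·(-6))| = 120, so the area is 60.
Along each edge there are gcd(|Δx|,|Δy|)+1 lattice points, so counting each shared vertex once the boundary has gcd(15,1) + gcd(15,9) + gcd(0,8) = 1+3+8 = 12.
Scaling by 3 multiplies the area by 3² = 9 (so the new area is 540) and multiplies the boundary lattice-point count by 3, giving 36.
By Pick's theorem, the interior count of the dilated polygon is 540 − 36/2 + 1 = 523.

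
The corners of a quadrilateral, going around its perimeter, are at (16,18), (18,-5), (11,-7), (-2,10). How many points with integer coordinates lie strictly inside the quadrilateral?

By the shoelace formula, twice the signed area is |(16·(-5) − 18·18) + (18·(-7) − 11·(-5)) + (11·10 − (-2)·(-7)) + ((-2)·18 − 16·10)| = 575, so the area is 575/2.
The number of boundary lattice points is Σ gcd(|Δx|,|Δy|) = gcd(2,23) + gcd(7,2) + gcd(13,17) + gcd(18,8) = 1+1+1+2 = 5.
By Pick's theorem A = I + B/2 − 1, so I = 575/2 − 5/2 + 1 = 286.

286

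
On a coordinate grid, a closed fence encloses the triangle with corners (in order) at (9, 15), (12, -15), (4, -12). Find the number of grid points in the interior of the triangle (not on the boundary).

114

Using the shoelace formula, 2A = |(9·(-15) − 12·15) + (12·(-12) − 4·(-15)) + (4·15 − 9·(-12))| = 231, so the area is 115.5.
The number of boundary lattice points is Σ gcd(|Δx|,|Δy|) = gcd(3,30) + gcd(8,3) + gcd(5,27) = 3+1+1 = 5.
By Pick's theorem A = I + B/2 − 1, so I = 115.5 − 5/2 + 1 = 114.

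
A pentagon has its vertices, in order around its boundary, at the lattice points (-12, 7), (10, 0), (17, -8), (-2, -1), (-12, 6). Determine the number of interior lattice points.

The shoelace formula gives twice the area as |[(-12)·0 − 10·7] + [10·(-8) − 17·0] + [17·(-1) − (-2)·(-8)] + [(-2)·6 − (-12)·(-1)] + [(-12)·7 − (-12)·6]| = 219, so the area is 219/2.
Along each edge there are gcd(|Δx|,|Δy|)+1 lattice points, so counting each shared vertex once the boundary has gcd(22,7) + gcd(7,8) + gcd(19,7) + gcd(10,7) + gcd(0,1) = 1+1+1+1+1 = 5.
Pick's theorem gives I = A − B/2 + 1 = 219/2 − 5/2 + 1 = 108.

108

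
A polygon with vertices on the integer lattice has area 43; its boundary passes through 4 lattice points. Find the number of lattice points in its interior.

From Pick's theorem, I = A − B/2 + 1 = 43 − 4/2 + 1 = 42.

42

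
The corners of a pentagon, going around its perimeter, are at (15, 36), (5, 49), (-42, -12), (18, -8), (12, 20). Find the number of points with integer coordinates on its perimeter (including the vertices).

The number of boundary lattice points is Σ gcd(|Δx|,|Δy|) = gcd(10,13) + gcd(47,61) + gcd(60,4) + gcd(6,28) + gcd(3,16) = 1+1+4+2+1 = 9.

9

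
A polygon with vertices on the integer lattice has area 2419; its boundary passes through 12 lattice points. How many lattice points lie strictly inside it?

From Pick's theorem, I = A − B/2 + 1 = 2419 − 12/2 + 1 = 2414.

2414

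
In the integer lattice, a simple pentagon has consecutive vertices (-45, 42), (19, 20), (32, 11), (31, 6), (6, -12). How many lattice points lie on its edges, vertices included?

8

Summing gcd(|Δx|,|Δy|) over the edges gives the boundary count: gcd(64,22) + gcd(13,9) + gcd(1,5) + gcd(25,18) + gcd(51,54) = 2+1+1+1+3 = 8.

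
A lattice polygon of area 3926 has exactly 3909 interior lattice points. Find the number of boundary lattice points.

Pick's theorem gives A = I + B/2 − 1, so B = 2(A − I + 1) = 2(3926 − 3909 + 1) = 36.

36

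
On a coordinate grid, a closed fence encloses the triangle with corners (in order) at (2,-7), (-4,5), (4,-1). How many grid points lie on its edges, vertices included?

10

The number of boundary lattice points is Σ gcd(|Δx|,|Δy|) = gcd(6,12) + gcd(8,6) + gcd(2,6) = 6+2+2 = 10.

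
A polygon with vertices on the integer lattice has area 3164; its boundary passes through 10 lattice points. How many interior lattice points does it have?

From Pick's theorem, I = A − B/2 + 1 = 3164 − 10/2 + 1 = 3160.

3160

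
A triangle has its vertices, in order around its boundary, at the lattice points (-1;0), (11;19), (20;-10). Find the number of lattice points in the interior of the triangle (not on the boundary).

The shoelace formula gives twice the area as |[(-1)·19 − 11·0] + [11·(-10) − 20·19] + [20·0 − (-1)·(-10)]| = 519, so the area is 519/2.
Along each edge there are gcd(|Δx|,|Δy|)+1 lattice points, so counting each shared vertex once the boundary has gcd(12,19) + gcd(9,29) + gcd(21,10) = 1+1+1 = 3.
By Pick's theorem A = I + B/2 − 1, so I = 519/2 − 3/2 + 1 = 259.

259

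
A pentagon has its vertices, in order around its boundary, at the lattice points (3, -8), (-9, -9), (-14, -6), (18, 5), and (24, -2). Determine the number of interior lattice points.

By the shoelace formula, twice the signed area is |(3·(-9) − (-9)·(-8)) + ((-9)·(-6) − (-14)·(-9)) + ((-14)·5 − 18·(-6)) + (18·(-2) − 24·5) + (24·(-8) − 3·(-2))| = 475, so the area is 475/2.
Summing gcd(|Δx|,|Δy|) over the edges gives the boundary count: gcd(12,1) + gcd(5,3) + gcd(32,11) + gcd(6,7) + gcd(21,6) = 1+1+1+1+3 = 7.
Pick's theorem gives I = A − B/2 + 1 = 475/2 − 7/2 + 1 = 235.

235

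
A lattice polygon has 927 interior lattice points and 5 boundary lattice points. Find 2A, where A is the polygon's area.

1857

By Pick's theorem, A = I + B/2 − 1 = 927 + 5/2 − 1 = 1857/2.
Hence 2A = 1857.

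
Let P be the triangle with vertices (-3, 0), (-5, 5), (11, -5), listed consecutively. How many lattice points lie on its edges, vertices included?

4

The number of boundary lattice points is Σ gcd(|Δx|,|Δy|) = gcd(2,5) + gcd(16,10) + gcd(14,5) = 1+2+1 = 4.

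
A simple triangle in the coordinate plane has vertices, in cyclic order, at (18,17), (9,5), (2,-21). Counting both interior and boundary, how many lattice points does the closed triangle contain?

79

By the shoelace formula, twice the signed area is |(18·5 − 9·17) + (9·(-21) − 2·5) + (2·17 − 18·(-21))| = 150, so the area is 75.
Along each edge there are gcd(|Δx|,|Δy|)+1 lattice points, so counting each shared vertex once the boundary has gcd(9,12) + gcd(7,26) + gcd(16,38) = 3+1+2 = 6.
Pick's theorem gives I = A − B/2 + 1 = 75 − 6/2 + 1 = 73, so the closed region contains I + B = 73 + 6 = 79 lattice points.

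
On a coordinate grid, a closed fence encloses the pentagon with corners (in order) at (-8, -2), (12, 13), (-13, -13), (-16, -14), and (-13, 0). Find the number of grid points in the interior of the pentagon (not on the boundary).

121

Using the shoelace formula, 2A = |[(-8)·13 − 12·(-2)] + [12·(-13) − (-13)·13] + [(-13)·(-14) − (-16)·(-13)] + [(-16)·0 − (-13)·(-14)] + [(-13)·(-2) − (-8)·0]| = 249, so the area is 124.5.
Along each edge there are gcd(|Δx|,|Δy|)+1 lattice points, so counting each shared vertex once the boundary has gcd(20,15) + gcd(25,26) + gcd(3,1) + gcd(3,14) + gcd(5,2) = 5+1+1+1+1 = 9.
Pick's theorem gives I = A − B/2 + 1 = 124.5 − 9/2 + 1 = 121.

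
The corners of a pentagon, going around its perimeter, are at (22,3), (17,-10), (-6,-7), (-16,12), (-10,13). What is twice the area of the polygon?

1038

The shoelace formula gives twice the area as |[22·(-10) − 17·3] + [17·(-7) − (-6)·(-10)] + [(-6)·12 − (-16)·(-7)] + [(-16)·13 − (-10)·12] + [(-10)·3 − 22·13]| = 1038, so the area is 519.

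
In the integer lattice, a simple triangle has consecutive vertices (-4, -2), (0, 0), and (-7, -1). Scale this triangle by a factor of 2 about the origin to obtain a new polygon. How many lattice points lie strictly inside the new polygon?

By the shoelace formula, twice the signed area is |[(-4)·0 − 0·(-2)] + [0·(-1) − (-7)·0] + [(-7)·(-2) − (-4)·(-1)]| = 10, so the area is 5.
Along each edge there are gcd(|Δx|,|Δy|)+1 lattice points, so counting each shared vertex once the boundary has gcd(4,2) + gcd(7,1) + gcd(3,1) = 2+1+1 = 4.
Scaling by 2 multiplies the area by 2² = 4 (so the new area is 20) and multiplies the boundary lattice-point count by 2, giving 8.
By Pick's theorem, the interior count of the dilated polygon is 20 − 8/2 + 1 = 17.

17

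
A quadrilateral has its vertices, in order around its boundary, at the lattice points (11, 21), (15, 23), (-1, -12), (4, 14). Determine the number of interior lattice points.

123

Using the shoelace formula, 2A = |(11·23 − 15·21) + (15·(-12) − (-1)·23) + ((-1)·14 − 4·(-12)) + (4·21 − 11·14)| = 255, so the area is 127.5.
Along each edge there are gcd(|Δx|,|Δy|)+1 lattice points, so counting each shared vertex once the boundary has gcd(4,2) + gcd(16,35) + gcd(5,26) + gcd(7,7) = 2+1+1+7 = 11.
Pick's theorem gives I = A − B/2 + 1 = 127.5 − 11/2 + 1 = 123.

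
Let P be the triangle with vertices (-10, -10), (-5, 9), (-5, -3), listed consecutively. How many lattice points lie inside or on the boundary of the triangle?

Using the shoelace formula, 2A = |((-10)·9 − (-5)·(-10)) + ((-5)·(-3) − (-5)·9) + ((-5)·(-10) − (-10)·(-3))| = 60, so the area is 30.
Summing gcd(|Δx|,|Δy|) over the edges gives the boundary count: gcd(5,19) + gcd(0,12) + gcd(5,7) = 1+12+1 = 14.
Pick's theorem gives I = A − B/2 + 1 = 30 − 14/2 + 1 = 24, so the closed region contains I + B = 24 + 14 = 38 lattice points.

38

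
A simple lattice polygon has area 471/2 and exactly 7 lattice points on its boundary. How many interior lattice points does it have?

From Pick's theorem, I = A − B/2 + 1 = 471/2 − 7/2 + 1 = 233.

233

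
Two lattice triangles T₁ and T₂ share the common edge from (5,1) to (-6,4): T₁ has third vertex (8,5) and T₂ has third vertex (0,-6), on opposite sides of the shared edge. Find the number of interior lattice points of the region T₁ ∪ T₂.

The union is the simple quadrilateral with vertices (5,1), (8,5), (-6,4), (0,-6) in order.
The shoelace formula gives twice the area as |[5·5 − 8·1] + [8·4 − (-6)·5] + [(-6)·(-6) − 0·4] + [0·1 − 5·(-6)]| = 145, so the area is 145/2.
Along each edge there are gcd(|Δx|,|Δy|)+1 lattice points, so counting each shared vertex once the boundary has gcd(3,4) + gcd(14,1) + gcd(6,10) + gcd(5,7) = 1+1+2+1 = 5.
By Pick's theorem I = A − B/2 + 1 = 145/2 − 5/2 + 1 = 71.

71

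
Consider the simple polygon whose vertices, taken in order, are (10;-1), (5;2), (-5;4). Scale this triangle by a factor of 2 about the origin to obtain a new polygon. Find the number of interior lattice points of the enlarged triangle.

33

Using the shoelace formula, 2A = |[10·2 − 5·(-1)] + [5·4 − (-5)·2] + [(-5)·(-1) − 10·4]| = 20, so the area is 10.
Summing gcd(|Δx|,|Δy|) over the edges gives the boundary count: gcd(5,3) + gcd(10,2) + gcd(15,5) = 1+2+5 = 8.
Scaling by 2 multiplies the area by 2² = 4 (so the new area is 40) and multiplies the boundary lattice-point count by 2, giving 16.
By Pick's theorem, the interior count of the dilated polygon is 40 − 16/2 + 1 = 33.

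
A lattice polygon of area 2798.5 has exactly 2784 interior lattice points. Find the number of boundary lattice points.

31

Pick's theorem gives A = I + B/2 − 1, so B = 2(A − I + 1) = 2(2798.5 − 2784 + 1) = 31.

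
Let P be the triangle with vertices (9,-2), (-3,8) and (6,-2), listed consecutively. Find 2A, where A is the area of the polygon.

The shoelace formula gives twice the area as |[9·8 − (-3)·(-2)] + [(-3)·(-2) − 6·8] + [6·(-2) − 9·(-2)]| = 30, so the area is 15.

30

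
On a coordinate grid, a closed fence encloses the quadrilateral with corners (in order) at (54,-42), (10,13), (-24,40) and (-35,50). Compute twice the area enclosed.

804

The shoelace formula gives twice the area as |[54·13 − 10·(-42)] + [10·40 − (-24)·13] + [(-24)·50 − (-35)·40] + [(-35)·(-42) − 54·50]| = 804, so the area is 402.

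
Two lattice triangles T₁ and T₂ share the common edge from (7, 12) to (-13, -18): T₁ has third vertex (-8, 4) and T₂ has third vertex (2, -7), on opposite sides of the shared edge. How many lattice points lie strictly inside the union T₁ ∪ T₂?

259

The union is the simple quadrilateral with vertices (7, 12), (-8, 4), (-13, -18), (2, -7) in order.
The shoelace formula gives twice the area as |[7·4 − (-8)·12] + [(-8)·(-18) − (-13)·4] + [(-13)·(-7) − 2·(-18)] + [2·12 − 7·(-7)]| = 520, so the area is 260.
The number of boundary lattice points is Σ gcd(|Δx|,|Δy|) = gcd(15,8) + gcd(5,22) + gcd(15,11) + gcd(5,19) = 1+1+1+1 = 4.
By Pick's theorem I = A − B/2 + 1 = 260 − 4/2 + 1 = 259.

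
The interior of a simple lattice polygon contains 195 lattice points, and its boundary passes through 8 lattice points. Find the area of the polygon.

Pick's theorem states A = I + B/2 − 1, so A = 195 + 8/2 − 1 = 198.

198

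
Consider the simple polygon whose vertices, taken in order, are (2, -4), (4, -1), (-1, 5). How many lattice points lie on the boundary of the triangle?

5

The number of boundary lattice points is Σ gcd(|Δx|,|Δy|) = gcd(2,3) + gcd(5,6) + gcd(3,9) = 1+1+3 = 5.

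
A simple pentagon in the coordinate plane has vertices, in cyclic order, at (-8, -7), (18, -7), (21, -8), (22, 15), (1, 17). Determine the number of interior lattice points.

567

Using the shoelace formula, 2A = |[(-8)·(-7) − 18·(-7)] + [18·(-8) − 21·(-7)] + [21·15 − 22·(-8)] + [22·17 − 1·15] + [1·(-7) − (-8)·17]| = 1164, so the area is 582.
The number of boundary lattice points is Σ gcd(|Δx|,|Δy|) = gcd(26,0) + gcd(3,1) + gcd(1,23) + gcd(21,2) + gcd(9,24) = 26+1+1+1+3 = 32.
By Pick's theorem A = I + B/2 − 1, so I = 582 − 32/2 + 1 = 567.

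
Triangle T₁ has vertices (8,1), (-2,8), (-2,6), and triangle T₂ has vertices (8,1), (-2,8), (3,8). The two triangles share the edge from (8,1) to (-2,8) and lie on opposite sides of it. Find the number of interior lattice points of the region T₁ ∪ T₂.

The union is the simple quadrilateral with vertices (8,1), (-2,6), (-2,8), (3,8) in order.
The shoelace formula gives twice the area as |(8·6 − (-2)·1) + ((-2)·8 − (-2)·6) + ((-2)·8 − 3·8) + (3·1 − 8·8)| = 55, so the area is 55/2.
Along each edge there are gcd(|Δx|,|Δy|)+1 lattice points, so counting each shared vertex once the boundary has gcd(10,5) + gcd(0,2) + gcd(5,0) + gcd(5,7) = 5+2+5+1 = 13.
By Pick's theorem I = A − B/2 + 1 = 55/2 − 13/2 + 1 = 22.

22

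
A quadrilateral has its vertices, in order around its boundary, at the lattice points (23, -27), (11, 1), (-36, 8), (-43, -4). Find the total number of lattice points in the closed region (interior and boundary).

By the shoelace formula, twice the signed area is |[23·1 − 11·(-27)] + [11·8 − (-36)·1] + [(-36)·(-4) − (-43)·8] + [(-43)·(-27) − 23·(-4)]| = 2185, so the area is 1092.5.
Summing gcd(|Δx|,|Δy|) over the edges gives the boundary count: gcd(12,28) + gcd(47,7) + gcd(7,12) + gcd(66,23) = 4+1+1+1 = 7.
Pick's theorem gives I = A − B/2 + 1 = 1092.5 − 7/2 + 1 = 1090, so the closed region contains I + B = 1090 + 7 = 1097 lattice points.

1097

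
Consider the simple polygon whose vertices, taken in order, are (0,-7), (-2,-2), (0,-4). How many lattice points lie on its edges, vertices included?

6

Summing gcd(|Δx|,|Δy|) over the edges gives the boundary count: gcd(2,5) + gcd(2,2) + gcd(0,3) = 1+2+3 = 6.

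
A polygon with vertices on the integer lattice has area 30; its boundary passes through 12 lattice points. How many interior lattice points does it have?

From Pick's theorem, I = A − B/2 + 1 = 30 − 12/2 + 1 = 25.

25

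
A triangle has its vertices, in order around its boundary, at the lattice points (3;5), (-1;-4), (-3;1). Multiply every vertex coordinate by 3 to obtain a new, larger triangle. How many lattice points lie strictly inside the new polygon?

166

By the shoelace formula, twice the signed area is |[3·(-4) − (-1)·5] + [(-1)·1 − (-3)·(-4)] + [(-3)·5 − 3·1]| = 38, so the area is 19.
Along each edge there are gcd(|Δx|,|Δy|)+1 lattice points, so counting each shared vertex once the boundary has gcd(4,9) + gcd(2,5) + gcd(6,4) = 1+1+2 = 4.
Scaling by 3 multiplies the area by 3² = 9 (so the new area is 171) and multiplies the boundary lattice-point count by 3, giving 12.
By Pick's theorem, the interior count of the dilated polygon is 171 − 12/2 + 1 = 166.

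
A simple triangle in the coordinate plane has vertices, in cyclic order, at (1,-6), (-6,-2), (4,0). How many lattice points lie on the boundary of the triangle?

Summing gcd(|Δx|,|Δy|) over the edges gives the boundary count: gcd(7,4) + gcd(10,2) + gcd(3,6) = 1+2+3 = 6.

6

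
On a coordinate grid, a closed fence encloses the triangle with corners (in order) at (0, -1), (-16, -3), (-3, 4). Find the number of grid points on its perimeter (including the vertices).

Along each edge there are gcd(|Δx|,|Δy|)+1 lattice points, so counting each shared vertex once the boundary has gcd(16,2) + gcd(13,7) + gcd(3,5) = 2+1+1 = 4.

4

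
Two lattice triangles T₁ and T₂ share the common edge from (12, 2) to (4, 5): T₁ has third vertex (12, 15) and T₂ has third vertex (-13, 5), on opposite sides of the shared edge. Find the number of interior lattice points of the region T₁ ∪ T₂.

62

The union is the simple quadrilateral with vertices (12, 2), (12, 15), (4, 5), (-13, 5) in order.
The shoelace formula gives twice the area as |[12·15 − 12·2] + [12·5 − 4·15] + [4·5 − (-13)·5] + [(-13)·2 − 12·5]| = 155, so the area is 77.5.
Along each edge there are gcd(|Δx|,|Δy|)+1 lattice points, so counting each shared vertex once the boundary has gcd(0,13) + gcd(8,10) + gcd(17,0) + gcd(25,3) = 13+2+17+1 = 33.
By Pick's theorem I = A − B/2 + 1 = 77.5 − 33/2 + 1 = 62.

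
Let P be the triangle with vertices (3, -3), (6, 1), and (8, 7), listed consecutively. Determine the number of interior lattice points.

2

By the shoelace formula, twice the signed area is |[3·1 − 6·(-3)] + [6·7 − 8·1] + [8·(-3) − 3·7]| = 10, so the area is 5.
Summing gcd(|Δx|,|Δy|) over the edges gives the boundary count: gcd(3,4) + gcd(2,6) + gcd(5,10) = 1+2+5 = 8.
By Pick's theorem A = I + B/2 − 1, so I = 5 − 8/2 + 1 = 2.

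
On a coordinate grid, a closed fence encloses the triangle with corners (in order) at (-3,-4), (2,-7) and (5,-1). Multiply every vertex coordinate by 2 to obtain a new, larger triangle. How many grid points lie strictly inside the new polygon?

Using the shoelace formula, 2A = |[(-3)·(-7) − 2·(-4)] + [2·(-1) − 5·(-7)] + [5·(-4) − (-3)·(-1)]| = 39, so the area is 39/2.
The number of boundary lattice points is Σ gcd(|Δx|,|Δy|) = gcd(5,3) + gcd(3,6) + gcd(8,3) = 1+3+1 = 5.
Scaling by 2 multiplies the area by 2² = 4 (so the new area is 78) and multiplies the boundary lattice-point count by 2, giving 10.
By Pick's theorem, the interior count of the dilated polygon is 78 − 10/2 + 1 = 74.

74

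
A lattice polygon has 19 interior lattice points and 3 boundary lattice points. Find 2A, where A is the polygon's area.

39

Pick's theorem states A = I + B/2 − 1, so A = 19 + 3/2 − 1 = 39/2.
Hence 2A = 39.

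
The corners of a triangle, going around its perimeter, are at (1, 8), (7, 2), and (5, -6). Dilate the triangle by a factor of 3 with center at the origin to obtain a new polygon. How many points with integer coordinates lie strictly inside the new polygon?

256

Using the shoelace formula, 2A = |[1·2 − 7·8] + [7·(-6) − 5·2] + [5·8 − 1·(-6)]| = 60, so the area is 30.
Summing gcd(|Δx|,|Δy|) over the edges gives the boundary count: gcd(6,6) + gcd(2,8) + gcd(4,14) = 6+2+2 = 10.
Scaling by 3 multiplies the area by 3² = 9 (so the new area is 270) and multiplies the boundary lattice-point count by 3, giving 30.
By Pick's theorem, the interior count of the dilated polygon is 270 − 30/2 + 1 = 256.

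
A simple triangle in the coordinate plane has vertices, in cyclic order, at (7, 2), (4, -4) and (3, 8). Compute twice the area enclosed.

The shoelace formula gives twice the area as |(7·(-4) − 4·2) + (4·8 − 3·(-4)) + (3·2 − 7·8)| = 42, so the area is 21.

42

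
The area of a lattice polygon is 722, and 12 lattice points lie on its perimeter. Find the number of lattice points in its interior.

717

From Pick's theorem, I = A − B/2 + 1 = 722 − 12/2 + 1 = 717.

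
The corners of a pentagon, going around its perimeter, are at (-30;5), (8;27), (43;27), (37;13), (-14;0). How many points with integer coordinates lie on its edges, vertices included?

41

The number of boundary lattice points is Σ gcd(|Δx|,|Δy|) = gcd(38,22) + gcd(35,0) + gcd(6,14) + gcd(51,13) + gcd(16,5) = 2+35+2+1+1 = 41.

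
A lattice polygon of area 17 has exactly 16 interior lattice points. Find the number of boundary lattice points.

Pick's theorem gives A = I + B/2 − 1, so B = 2(A − I + 1) = 2(17 − 16 + 1) = 4.

4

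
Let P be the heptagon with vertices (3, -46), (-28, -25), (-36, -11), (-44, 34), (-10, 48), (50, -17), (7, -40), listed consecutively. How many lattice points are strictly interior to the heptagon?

Using the shoelace formula, 2A = |(3·(-25) − (-28)·(-46)) + ((-28)·(-11) − (-36)·(-25)) + ((-36)·34 − (-44)·(-11)) + ((-44)·48 − (-10)·34) + ((-10)·(-17) − 50·48) + (50·(-40) − 7·(-17)) + (7·(-46) − 3·(-40))| = 9748, so the area is 4874.
Along each edge there are gcd(|Δx|,|Δy|)+1 lattice points, so counting each shared vertex once the boundary has gcd(31,21) + gcd(8,14) + gcd(8,45) + gcd(34,14) + gcd(60,65) + gcd(43,23) + gcd(4,6) = 1+2+1+2+5+1+2 = 14.
By Pick's theorem A = I + B/2 − 1, so I = 4874 − 14/2 + 1 = 4868.

4868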